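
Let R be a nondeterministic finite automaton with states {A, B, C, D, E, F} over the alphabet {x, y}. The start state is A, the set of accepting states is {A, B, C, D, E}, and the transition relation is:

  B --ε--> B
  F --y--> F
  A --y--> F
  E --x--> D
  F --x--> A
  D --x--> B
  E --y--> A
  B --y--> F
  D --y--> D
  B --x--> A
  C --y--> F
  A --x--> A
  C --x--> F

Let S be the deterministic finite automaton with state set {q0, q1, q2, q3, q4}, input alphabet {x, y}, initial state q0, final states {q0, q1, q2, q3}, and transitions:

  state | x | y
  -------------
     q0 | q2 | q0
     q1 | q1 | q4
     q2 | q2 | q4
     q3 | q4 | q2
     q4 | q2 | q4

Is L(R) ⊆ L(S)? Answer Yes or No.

Yes

Exploring the product automaton R × S from the start pair (A, q0), following both machines on each input symbol, reaches 4 state pairs: (A, q0), (A, q2), (F, q0), (F, q4).
R accepts in {A, B, C, D, E} and S accepts in {q0, q1, q2, q3}. The reachable pairs whose R-component is accepting are (A, q0), (A, q2); in each of them the S-component is accepting too, so the product for L(R) \ L(S) (R-component accepting, S-component rejecting) has no reachable accepting pair and the difference is empty.
Hence every string in L(R) is also in L(S).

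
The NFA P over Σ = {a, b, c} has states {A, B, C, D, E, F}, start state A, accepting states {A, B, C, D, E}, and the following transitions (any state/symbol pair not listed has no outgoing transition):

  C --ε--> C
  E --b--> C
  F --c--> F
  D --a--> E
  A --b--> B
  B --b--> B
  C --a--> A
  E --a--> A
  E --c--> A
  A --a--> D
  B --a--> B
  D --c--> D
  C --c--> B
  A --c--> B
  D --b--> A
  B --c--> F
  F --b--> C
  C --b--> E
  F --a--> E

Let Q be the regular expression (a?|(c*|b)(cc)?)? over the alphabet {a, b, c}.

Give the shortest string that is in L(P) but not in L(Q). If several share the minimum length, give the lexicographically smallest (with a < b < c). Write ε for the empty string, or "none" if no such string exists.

The string aa is accepted by P but not by Q.
No shorter string lies in the difference, and aa is the lexicographically first length-2 string in L(P) \ L(Q).

aa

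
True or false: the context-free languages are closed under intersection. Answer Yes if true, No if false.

No

{aⁿbⁿcᵐ : m,n≥0} and {aᵐbⁿcⁿ : m,n≥0} are both context-free, but their intersection {aⁿbⁿcⁿ : n≥0} is not (pumping lemma).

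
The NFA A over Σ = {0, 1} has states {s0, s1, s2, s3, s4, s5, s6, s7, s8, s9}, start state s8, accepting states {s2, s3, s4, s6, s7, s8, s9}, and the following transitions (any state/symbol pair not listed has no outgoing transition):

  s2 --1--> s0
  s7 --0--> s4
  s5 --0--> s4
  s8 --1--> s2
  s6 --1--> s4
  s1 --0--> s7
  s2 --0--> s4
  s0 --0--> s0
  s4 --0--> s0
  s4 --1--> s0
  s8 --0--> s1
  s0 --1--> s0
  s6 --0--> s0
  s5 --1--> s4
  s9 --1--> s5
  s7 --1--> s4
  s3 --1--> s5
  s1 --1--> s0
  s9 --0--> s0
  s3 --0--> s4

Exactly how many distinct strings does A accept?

The useful subgraph on states {s1, s2, s4, s7, s8} is acyclic, so L(A) is finite; the longest accepting path visits 4 useful states, giving maximum string length 3.
Counting accepting paths from s8 by length: 1 of length 0, 1 of length 1, 2 of length 2, 2 of length 3. Total 6.

6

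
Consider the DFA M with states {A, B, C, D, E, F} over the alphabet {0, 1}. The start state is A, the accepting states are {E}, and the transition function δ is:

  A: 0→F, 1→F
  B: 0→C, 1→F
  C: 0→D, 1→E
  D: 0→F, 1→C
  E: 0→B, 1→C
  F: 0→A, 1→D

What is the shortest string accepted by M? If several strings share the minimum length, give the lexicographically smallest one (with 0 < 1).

A breadth-first search from A reaches an accepting state first via the path A → F → D → C → E on input 0111.
No string of length < 4 is accepted (BFS exhausts all shorter strings without reaching an accepting state), and 0111 is the lexicographically least accepting string of length 4.

0111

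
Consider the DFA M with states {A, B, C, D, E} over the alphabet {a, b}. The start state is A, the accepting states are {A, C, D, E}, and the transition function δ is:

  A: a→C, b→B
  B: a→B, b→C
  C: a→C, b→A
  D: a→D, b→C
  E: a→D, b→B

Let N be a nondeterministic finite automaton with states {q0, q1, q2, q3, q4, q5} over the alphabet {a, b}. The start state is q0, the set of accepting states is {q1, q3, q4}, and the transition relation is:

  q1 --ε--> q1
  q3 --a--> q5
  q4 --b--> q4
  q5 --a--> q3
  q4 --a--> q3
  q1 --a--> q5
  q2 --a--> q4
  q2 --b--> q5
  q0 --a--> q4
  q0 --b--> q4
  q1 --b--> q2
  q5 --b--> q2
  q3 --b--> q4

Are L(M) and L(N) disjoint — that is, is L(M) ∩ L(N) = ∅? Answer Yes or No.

The string a is accepted by both M and N.
Hence L(M) ∩ L(N) ≠ ∅.

No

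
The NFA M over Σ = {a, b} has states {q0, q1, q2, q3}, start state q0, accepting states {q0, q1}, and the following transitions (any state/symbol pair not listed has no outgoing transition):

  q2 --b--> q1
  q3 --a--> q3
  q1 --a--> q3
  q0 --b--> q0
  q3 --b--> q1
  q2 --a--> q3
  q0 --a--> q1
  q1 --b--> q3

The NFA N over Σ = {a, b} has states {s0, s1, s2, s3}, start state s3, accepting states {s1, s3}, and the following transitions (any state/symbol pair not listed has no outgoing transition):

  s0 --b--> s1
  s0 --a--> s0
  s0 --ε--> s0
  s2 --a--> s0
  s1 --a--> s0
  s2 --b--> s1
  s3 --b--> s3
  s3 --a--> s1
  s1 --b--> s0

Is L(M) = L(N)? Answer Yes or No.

Exploring the product automaton M × N from the start pair (q0, s3), following both machines on each input symbol, reaches 3 state pairs: (q0, s3), (q1, s1), (q3, s0).
M accepts in {q0, q1} and N accepts in {s1, s3}. In every reachable pair the two components are either both accepting — (q0, s3), (q1, s1) — or both non-accepting, so no string is accepted by exactly one of the machines: L(M) \ L(N) and L(N) \ L(M) are both empty.
Hence every string is accepted by M iff it is accepted by N, and the two languages coincide.

Yes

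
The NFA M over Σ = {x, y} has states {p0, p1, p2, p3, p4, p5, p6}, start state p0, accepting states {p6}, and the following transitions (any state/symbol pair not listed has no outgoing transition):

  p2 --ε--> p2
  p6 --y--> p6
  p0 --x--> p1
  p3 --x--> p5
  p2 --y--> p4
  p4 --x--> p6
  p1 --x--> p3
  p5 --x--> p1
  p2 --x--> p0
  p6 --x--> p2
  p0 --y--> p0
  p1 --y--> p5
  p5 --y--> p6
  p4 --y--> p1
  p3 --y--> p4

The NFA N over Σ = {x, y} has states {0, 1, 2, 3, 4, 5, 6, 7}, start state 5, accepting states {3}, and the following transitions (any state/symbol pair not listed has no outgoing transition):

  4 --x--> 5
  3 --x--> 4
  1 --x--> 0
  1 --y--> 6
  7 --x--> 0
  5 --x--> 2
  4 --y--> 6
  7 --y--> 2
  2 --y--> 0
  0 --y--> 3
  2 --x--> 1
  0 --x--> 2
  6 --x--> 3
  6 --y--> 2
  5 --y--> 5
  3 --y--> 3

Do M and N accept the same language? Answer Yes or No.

Exploring the product automaton M × N from the start pair (p0, 5), following both machines on each input symbol, reaches 7 state pairs: (p0, 5), (p1, 2), (p3, 1), (p5, 0), (p4, 6), (p6, 3), (p2, 4).
M accepts in {p6} and N accepts in {3}. In every reachable pair the two components are either both accepting — (p6, 3) — or both non-accepting, so no string is accepted by exactly one of the machines: L(M) \ L(N) and L(N) \ L(M) are both empty.
Hence every string is accepted by M iff it is accepted by N, and the two languages coincide.

Yes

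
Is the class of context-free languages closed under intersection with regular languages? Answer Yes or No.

Yes

Run a PDA for the context-free language and a DFA for the regular one in parallel (product of finite controls, the PDA's stack unchanged, the DFA advancing only on input moves); the product PDA accepts exactly the intersection. (Intersection of two CFLs, by contrast, can fail to be context-free.)
So the context-free languages are closed under intersection with a regular language.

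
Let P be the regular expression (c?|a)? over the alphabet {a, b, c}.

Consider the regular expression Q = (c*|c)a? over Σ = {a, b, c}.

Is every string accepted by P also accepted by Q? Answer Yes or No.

Converting the expression P to a DFA (subset construction, then merging equivalent states) gives the minimal DFA with states {p0, p1, p2}, start state p0, accepting states {p0, p1} and transitions p0: a→p1, b→p2, c→p1; p1: a→p2, b→p2, c→p2; p2: a→p2, b→p2, c→p2.
Converting the expression Q to a DFA (subset construction, then merging equivalent states) gives the minimal DFA with states {q0, q1, q2}, start state q0, accepting states {q0, q1} and transitions q0: a→q1, b→q2, c→q0; q1: a→q2, b→q2, c→q2; q2: a→q2, b→q2, c→q2.
Exploring the product automaton P × Q from the start pair (p0, q0), following both machines on each input symbol, reaches 6 state pairs: (p0, q0), (p1, q1), (p2, q2), (p1, q0), (p2, q1), (p2, q0).
P accepts in {p0, p1} and Q accepts in {q0, q1}. The reachable pairs whose P-component is accepting are (p0, q0), (p1, q1), (p1, q0); in each of them the Q-component is accepting too, so the product for L(P) \ L(Q) (P-component accepting, Q-component rejecting) has no reachable accepting pair and the difference is empty.
Hence every string in L(P) is also in L(Q).

Yes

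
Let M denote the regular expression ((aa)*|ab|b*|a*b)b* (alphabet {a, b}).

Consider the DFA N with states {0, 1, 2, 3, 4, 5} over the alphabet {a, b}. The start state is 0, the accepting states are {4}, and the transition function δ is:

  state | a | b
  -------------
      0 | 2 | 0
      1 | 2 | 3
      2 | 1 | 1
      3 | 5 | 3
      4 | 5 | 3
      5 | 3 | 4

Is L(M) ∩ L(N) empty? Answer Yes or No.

Yes

Converting the expression M to a DFA (subset construction, then merging equivalent states) gives the minimal DFA with states {m0, m1, m2, m3}, start state m0, accepting states {m0, m2} and transitions m0: a→m1, b→m2; m1: a→m0, b→m2; m2: a→m3, b→m2; m3: a→m3, b→m3.
Exploring the product automaton M × N from the start pair (m0, 0), following both machines on each input symbol, reaches 11 state pairs: (m0, 0), (m1, 2), (m2, 0), (m0, 1), (m2, 1), (m3, 2), (m2, 3), (m3, 1), (m3, 5), (m3, 3), (m3, 4).
M accepts in {m0, m2} and N accepts in {4}; no reachable pair has both components accepting, so no string drives both machines to acceptance simultaneously and L(M) ∩ L(N) = ∅.
So no string is accepted by both, and the intersection is empty.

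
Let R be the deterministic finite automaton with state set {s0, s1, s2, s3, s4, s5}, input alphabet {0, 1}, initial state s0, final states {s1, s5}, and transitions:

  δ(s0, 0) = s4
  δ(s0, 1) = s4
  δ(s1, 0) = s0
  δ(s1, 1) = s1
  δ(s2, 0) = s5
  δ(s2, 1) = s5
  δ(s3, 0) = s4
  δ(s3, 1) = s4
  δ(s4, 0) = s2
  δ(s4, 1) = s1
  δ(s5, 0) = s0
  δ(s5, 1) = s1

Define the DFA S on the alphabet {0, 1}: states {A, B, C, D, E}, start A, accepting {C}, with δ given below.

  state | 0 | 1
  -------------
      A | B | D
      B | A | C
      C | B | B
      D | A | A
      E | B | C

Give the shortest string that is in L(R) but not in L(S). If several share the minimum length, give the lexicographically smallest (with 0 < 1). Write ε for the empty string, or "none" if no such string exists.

11

The string 11 is accepted by R but not by S.
No shorter string lies in the difference, and 11 is the lexicographically first length-2 string in L(R) \ L(S).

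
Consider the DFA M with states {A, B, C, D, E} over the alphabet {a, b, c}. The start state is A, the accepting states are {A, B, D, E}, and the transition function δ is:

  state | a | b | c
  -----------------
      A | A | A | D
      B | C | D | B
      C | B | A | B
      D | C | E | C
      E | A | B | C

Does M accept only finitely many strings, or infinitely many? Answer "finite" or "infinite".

State A is reachable from the start and can reach an accepting state, and it lies on the cycle A → A.
Traversing that cycle any number of times yields accepted strings of unbounded length, so the language is infinite.

infinite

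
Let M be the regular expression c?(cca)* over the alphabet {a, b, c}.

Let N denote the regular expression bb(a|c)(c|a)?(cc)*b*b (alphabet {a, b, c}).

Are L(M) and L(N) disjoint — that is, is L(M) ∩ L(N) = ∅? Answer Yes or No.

Yes

Converting the expression M to a DFA (subset construction, then merging equivalent states) gives the minimal DFA with states {m0, m1, m2, m3, m4, m5, m6}, start state m0, accepting states {m0, m2, m4} and transitions m0: a→m1, b→m1, c→m2; m1: a→m1, b→m1, c→m1; m2: a→m1, b→m1, c→m3; m3: a→m4, b→m1, c→m5; m4: a→m1, b→m1, c→m6; m5: a→m4, b→m1, c→m1; m6: a→m1, b→m1, c→m5.
Converting the expression N to a DFA (subset construction, then merging equivalent states) gives the minimal DFA with states {n0, n1, n2, n3, n4, n5, n6, n7, n8}, start state n0, accepting states {n6} and transitions n0: a→n1, b→n2, c→n1; n1: a→n1, b→n1, c→n1; n2: a→n1, b→n3, c→n1; n3: a→n4, b→n1, c→n4; n4: a→n5, b→n6, c→n7; n5: a→n1, b→n6, c→n8; n6: a→n1, b→n6, c→n1; n7: a→n1, b→n6, c→n7; n8: a→n1, b→n1, c→n5.
Exploring the product automaton M × N from the start pair (m0, n0), following both machines on each input symbol, reaches 14 state pairs: (m0, n0), (m1, n1), (m1, n2), (m2, n1), (m1, n3), (m3, n1), (m1, n4), (m4, n1), (m5, n1), (m1, n5), (m1, n6), (m1, n7), (m6, n1), (m1, n8).
M accepts in {m0, m2, m4} and N accepts in {n6}; no reachable pair has both components accepting, so no string drives both machines to acceptance simultaneously and L(M) ∩ L(N) = ∅.
So no string is accepted by both, and the intersection is empty.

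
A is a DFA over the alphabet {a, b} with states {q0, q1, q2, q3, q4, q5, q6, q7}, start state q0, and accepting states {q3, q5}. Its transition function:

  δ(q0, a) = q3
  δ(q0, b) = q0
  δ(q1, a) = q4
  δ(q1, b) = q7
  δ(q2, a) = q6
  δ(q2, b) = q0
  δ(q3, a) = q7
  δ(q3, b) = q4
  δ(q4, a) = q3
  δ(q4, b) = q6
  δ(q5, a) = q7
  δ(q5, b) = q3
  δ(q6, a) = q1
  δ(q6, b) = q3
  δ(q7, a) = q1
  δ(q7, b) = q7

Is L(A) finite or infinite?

infinite

State q0 is reachable from the start and can reach an accepting state, and it lies on the cycle q0 → q0.
Traversing that cycle any number of times yields accepted strings of unbounded length, so the language is infinite.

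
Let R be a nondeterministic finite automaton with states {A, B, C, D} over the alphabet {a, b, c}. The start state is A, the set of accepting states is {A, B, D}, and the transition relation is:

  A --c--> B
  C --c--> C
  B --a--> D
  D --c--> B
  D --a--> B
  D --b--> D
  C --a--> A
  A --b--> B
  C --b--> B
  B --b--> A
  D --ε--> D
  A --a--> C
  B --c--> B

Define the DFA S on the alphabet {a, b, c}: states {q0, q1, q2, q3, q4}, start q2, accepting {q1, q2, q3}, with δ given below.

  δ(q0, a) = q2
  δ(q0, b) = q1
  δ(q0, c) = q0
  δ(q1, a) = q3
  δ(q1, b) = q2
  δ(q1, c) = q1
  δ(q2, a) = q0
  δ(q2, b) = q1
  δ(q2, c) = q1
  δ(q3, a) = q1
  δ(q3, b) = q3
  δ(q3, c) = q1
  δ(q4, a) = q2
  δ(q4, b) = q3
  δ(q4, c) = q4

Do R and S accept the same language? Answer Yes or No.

Yes

Exploring the product automaton R × S from the start pair (A, q2), following both machines on each input symbol, reaches 4 state pairs: (A, q2), (C, q0), (B, q1), (D, q3).
R accepts in {A, B, D} and S accepts in {q1, q2, q3}. In every reachable pair the two components are either both accepting — (A, q2), (B, q1), (D, q3) — or both non-accepting, so no string is accepted by exactly one of the machines: L(R) \ L(S) and L(S) \ L(R) are both empty.
Hence every string is accepted by R iff it is accepted by S, and the two languages coincide.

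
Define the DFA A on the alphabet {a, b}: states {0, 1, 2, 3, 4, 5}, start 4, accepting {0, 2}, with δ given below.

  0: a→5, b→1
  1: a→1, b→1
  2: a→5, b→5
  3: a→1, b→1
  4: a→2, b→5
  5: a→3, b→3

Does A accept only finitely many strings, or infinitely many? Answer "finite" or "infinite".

The useful states (reachable from 4 and able to reach an accepting state) are {2, 4}.
Restricted to these states the transition graph has no cycle, so every accepting path has bounded length and L is finite.

finite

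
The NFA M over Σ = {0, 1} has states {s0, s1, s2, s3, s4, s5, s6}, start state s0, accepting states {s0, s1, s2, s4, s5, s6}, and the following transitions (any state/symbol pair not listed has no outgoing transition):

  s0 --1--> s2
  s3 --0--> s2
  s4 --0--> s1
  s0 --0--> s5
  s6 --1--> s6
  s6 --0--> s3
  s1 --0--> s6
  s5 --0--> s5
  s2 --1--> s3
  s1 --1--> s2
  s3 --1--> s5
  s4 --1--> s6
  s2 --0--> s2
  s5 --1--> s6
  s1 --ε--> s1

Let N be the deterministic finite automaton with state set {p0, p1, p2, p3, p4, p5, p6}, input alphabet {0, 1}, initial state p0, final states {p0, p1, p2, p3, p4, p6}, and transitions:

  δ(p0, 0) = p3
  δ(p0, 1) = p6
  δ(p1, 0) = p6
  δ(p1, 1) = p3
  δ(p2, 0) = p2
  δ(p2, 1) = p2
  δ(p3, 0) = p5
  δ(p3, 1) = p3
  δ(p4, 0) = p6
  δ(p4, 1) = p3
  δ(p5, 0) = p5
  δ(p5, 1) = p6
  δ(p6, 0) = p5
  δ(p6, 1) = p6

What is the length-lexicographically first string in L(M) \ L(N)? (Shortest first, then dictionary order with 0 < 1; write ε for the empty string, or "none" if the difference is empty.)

The string 00 is accepted by M but not by N.
No shorter string lies in the difference, and 00 is the lexicographically first length-2 string in L(M) \ L(N).

00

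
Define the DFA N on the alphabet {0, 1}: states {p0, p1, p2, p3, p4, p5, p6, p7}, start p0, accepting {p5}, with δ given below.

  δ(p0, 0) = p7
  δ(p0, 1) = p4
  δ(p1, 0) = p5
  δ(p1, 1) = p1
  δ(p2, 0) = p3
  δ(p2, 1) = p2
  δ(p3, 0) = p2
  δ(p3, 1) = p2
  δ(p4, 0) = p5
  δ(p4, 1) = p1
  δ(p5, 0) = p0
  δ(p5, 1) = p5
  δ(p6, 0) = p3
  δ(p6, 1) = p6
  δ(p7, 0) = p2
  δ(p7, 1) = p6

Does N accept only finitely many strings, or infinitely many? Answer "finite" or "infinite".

infinite

State p1 is reachable from the start and can reach an accepting state, and it lies on the cycle p1 → p1.
Traversing that cycle any number of times yields accepted strings of unbounded length, so the language is infinite.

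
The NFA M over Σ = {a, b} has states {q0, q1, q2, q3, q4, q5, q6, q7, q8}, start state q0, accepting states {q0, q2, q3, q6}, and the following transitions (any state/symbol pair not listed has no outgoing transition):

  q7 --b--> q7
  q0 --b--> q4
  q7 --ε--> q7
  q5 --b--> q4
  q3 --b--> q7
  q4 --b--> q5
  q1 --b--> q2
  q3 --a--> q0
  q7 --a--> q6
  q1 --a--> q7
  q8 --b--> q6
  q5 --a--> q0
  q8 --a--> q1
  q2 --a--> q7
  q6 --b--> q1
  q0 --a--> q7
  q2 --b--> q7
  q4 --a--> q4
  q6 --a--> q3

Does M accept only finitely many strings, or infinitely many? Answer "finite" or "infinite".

State q4 is reachable from the start and can reach an accepting state, and it lies on the cycle q4 → q4.
Traversing that cycle any number of times yields accepted strings of unbounded length, so the language is infinite.

infinite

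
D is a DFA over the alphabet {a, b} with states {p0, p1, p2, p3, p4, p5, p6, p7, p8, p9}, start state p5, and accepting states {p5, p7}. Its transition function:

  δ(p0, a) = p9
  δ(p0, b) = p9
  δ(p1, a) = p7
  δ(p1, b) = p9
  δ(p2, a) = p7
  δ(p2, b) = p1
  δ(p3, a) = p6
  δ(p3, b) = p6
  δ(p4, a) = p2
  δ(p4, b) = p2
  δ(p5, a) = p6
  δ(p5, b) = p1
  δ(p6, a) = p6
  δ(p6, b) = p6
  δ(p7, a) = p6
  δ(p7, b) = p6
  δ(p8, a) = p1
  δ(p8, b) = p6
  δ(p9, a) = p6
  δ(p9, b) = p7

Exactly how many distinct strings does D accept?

3

The useful subgraph on states {p1, p5, p7, p9} is acyclic, so L(D) is finite; the longest accepting path visits 4 useful states, giving maximum string length 3.
Counting accepting paths from p5 by length: 1 of length 0, 1 of length 2, 1 of length 3. Total 3.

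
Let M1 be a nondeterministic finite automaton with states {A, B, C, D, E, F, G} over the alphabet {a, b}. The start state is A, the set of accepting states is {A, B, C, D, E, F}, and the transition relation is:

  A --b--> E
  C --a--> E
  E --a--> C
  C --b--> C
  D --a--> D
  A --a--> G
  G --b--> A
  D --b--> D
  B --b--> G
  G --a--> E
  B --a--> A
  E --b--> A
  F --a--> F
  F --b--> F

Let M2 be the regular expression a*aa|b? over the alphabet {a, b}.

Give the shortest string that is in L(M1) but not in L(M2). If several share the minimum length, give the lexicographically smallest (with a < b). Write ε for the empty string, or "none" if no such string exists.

ab

The string ab is accepted by M1 but not by M2.
No shorter string lies in the difference, and ab is the lexicographically first length-2 string in L(M1) \ L(M2).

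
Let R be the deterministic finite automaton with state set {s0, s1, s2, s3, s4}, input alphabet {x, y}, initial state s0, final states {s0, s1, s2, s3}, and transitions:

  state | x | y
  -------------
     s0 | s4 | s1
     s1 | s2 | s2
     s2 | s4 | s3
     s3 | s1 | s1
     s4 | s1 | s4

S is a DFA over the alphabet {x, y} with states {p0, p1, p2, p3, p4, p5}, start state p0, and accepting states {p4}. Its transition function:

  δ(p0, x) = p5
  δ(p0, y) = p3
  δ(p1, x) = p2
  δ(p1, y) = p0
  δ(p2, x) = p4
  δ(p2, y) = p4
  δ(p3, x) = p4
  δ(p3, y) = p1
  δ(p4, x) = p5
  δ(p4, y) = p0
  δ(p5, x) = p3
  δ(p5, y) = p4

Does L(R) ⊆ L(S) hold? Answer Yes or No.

No

The empty string ε is in L(R) but not in L(S).
So L(R) ⊄ L(S).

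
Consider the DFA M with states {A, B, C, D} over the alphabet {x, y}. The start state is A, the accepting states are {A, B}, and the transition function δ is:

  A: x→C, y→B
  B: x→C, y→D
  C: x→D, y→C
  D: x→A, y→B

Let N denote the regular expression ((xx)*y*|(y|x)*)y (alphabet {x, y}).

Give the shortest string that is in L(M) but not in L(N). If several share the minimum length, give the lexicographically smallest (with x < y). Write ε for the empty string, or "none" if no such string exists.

The empty string ε is accepted by M but not by N.
Since ε is the unique shortest string, it is the required witness.

ε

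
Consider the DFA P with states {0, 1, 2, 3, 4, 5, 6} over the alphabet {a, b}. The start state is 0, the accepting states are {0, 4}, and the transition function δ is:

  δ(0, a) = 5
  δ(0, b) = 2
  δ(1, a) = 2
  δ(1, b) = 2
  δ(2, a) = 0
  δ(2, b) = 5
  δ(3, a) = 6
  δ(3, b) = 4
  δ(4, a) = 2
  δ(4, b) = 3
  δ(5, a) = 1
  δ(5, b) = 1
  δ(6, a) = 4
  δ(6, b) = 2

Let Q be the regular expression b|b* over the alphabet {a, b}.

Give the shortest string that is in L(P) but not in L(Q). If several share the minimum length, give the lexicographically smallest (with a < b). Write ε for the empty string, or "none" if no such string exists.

ba

The string ba is accepted by P but not by Q.
No shorter string lies in the difference, and ba is the lexicographically first length-2 string in L(P) \ L(Q).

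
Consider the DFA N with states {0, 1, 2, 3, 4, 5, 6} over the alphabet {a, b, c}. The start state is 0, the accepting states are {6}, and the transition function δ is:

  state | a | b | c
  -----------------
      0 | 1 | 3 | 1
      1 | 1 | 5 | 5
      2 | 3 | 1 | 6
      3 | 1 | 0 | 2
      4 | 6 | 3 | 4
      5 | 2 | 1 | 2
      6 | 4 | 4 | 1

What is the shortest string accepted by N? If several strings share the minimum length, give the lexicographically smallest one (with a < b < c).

A breadth-first search from 0 reaches an accepting state first via the path 0 → 3 → 2 → 6 on input bcc.
No string of length < 3 is accepted (BFS exhausts all shorter strings without reaching an accepting state), and bcc is the lexicographically least accepting string of length 3.

bcc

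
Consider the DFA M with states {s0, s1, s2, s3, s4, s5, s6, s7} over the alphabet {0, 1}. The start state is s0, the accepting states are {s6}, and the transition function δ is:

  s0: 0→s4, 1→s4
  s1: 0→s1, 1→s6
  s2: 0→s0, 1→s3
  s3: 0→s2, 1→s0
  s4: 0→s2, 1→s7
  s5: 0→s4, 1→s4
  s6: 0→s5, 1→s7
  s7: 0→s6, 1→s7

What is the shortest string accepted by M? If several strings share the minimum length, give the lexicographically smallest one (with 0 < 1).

A breadth-first search from s0 reaches an accepting state first via the path s0 → s4 → s7 → s6 on input 010.
No string of length < 3 is accepted (BFS exhausts all shorter strings without reaching an accepting state), and 010 is the lexicographically least accepting string of length 3.

010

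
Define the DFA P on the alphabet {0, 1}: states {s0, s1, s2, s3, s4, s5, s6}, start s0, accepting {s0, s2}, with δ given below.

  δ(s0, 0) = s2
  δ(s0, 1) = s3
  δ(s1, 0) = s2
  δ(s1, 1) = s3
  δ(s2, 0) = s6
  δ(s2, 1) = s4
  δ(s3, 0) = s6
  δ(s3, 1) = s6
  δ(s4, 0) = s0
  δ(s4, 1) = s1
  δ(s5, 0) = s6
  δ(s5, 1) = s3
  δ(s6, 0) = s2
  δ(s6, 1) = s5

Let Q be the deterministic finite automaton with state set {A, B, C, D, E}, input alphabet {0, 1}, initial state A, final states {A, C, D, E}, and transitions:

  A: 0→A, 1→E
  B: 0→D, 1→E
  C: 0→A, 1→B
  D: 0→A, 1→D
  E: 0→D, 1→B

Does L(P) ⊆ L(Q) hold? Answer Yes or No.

Exploring the product automaton P × Q from the start pair (s0, A), following both machines on each input symbol, reaches 18 state pairs: (s0, A), (s2, A), (s3, E), (s6, A), (s4, E), (s6, D), (s6, B), (s5, E), (s0, D), (s1, B), (s5, D), (s2, D), (s3, B), (s3, D), (s4, D), (s6, E), (s1, D), (s5, B).
P accepts in {s0, s2} and Q accepts in {A, C, D, E}. The reachable pairs whose P-component is accepting are (s0, A), (s2, A), (s0, D), (s2, D); in each of them the Q-component is accepting too, so the product for L(P) \ L(Q) (P-component accepting, Q-component rejecting) has no reachable accepting pair and the difference is empty.
Hence every string in L(P) is also in L(Q).

Yes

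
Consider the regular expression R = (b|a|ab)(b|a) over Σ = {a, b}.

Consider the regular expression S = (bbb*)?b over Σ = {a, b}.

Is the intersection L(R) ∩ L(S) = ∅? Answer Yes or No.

Converting the expression R to a DFA (subset construction, then merging equivalent states) gives the minimal DFA with states {r0, r1, r2, r3, r4, r5}, start state r0, accepting states {r3, r4} and transitions r0: a→r1, b→r2; r1: a→r3, b→r4; r2: a→r3, b→r3; r3: a→r5, b→r5; r4: a→r3, b→r3; r5: a→r5, b→r5.
Converting the expression S to a DFA (subset construction, then merging equivalent states) gives the minimal DFA with states {s0, s1, s2, s3, s4}, start state s0, accepting states {s2, s4} and transitions s0: a→s1, b→s2; s1: a→s1, b→s1; s2: a→s1, b→s3; s3: a→s1, b→s4; s4: a→s1, b→s4.
Exploring the product automaton R × S from the start pair (r0, s0), following both machines on each input symbol, reaches 8 state pairs: (r0, s0), (r1, s1), (r2, s2), (r3, s1), (r4, s1), (r3, s3), (r5, s1), (r5, s4).
R accepts in {r3, r4} and S accepts in {s2, s4}; no reachable pair has both components accepting, so no string drives both machines to acceptance simultaneously and L(R) ∩ L(S) = ∅.
So no string is accepted by both, and the intersection is empty.

Yes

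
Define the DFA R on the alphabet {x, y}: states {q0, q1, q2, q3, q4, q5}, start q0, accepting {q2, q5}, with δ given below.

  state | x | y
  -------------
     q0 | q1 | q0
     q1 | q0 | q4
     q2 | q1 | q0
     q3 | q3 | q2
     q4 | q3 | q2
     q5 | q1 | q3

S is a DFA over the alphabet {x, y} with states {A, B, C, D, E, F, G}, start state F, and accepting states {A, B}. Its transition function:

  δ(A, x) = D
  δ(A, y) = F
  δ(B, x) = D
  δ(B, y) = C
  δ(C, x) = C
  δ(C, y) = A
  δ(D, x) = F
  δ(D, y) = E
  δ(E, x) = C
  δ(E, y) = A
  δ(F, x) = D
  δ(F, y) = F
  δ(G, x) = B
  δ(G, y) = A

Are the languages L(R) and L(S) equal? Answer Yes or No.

Yes

Exploring the product automaton R × S from the start pair (q0, F), following both machines on each input symbol, reaches 5 state pairs: (q0, F), (q1, D), (q4, E), (q3, C), (q2, A).
R accepts in {q2, q5} and S accepts in {A, B}. In every reachable pair the two components are either both accepting — (q2, A) — or both non-accepting, so no string is accepted by exactly one of the machines: L(R) \ L(S) and L(S) \ L(R) are both empty.
Hence every string is accepted by R iff it is accepted by S, and the two languages coincide.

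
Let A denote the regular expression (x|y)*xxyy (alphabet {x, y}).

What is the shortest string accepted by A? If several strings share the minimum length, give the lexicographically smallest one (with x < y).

By inspection of the expression, no string of length less than 4 matches, and xxyy is the lexicographically first match of length 4.

xxyy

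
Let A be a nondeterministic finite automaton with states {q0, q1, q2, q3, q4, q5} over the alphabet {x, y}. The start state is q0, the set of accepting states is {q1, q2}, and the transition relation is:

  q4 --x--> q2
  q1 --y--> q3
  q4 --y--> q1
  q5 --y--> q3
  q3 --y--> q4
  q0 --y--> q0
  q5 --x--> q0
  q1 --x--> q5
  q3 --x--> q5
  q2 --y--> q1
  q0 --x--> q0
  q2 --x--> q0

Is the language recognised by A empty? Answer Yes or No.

The states reachable from the start state are {q0}.
None of the accepting states {q1, q2} is reachable, so no string is accepted and L(A) = ∅.

Yes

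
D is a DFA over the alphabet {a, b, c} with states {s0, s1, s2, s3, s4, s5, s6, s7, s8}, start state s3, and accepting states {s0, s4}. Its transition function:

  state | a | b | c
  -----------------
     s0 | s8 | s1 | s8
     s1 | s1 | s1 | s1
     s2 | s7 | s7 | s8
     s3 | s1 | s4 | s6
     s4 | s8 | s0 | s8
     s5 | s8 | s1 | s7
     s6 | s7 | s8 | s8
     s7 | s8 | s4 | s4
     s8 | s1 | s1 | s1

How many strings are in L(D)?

The useful subgraph on states {s0, s3, s4, s6, s7} is acyclic, so L(D) is finite; the longest accepting path visits 5 useful states, giving maximum string length 4.
Counting accepting paths from s3 by length: 1 of length 1, 1 of length 2, 2 of length 3, 2 of length 4. Total 6.

6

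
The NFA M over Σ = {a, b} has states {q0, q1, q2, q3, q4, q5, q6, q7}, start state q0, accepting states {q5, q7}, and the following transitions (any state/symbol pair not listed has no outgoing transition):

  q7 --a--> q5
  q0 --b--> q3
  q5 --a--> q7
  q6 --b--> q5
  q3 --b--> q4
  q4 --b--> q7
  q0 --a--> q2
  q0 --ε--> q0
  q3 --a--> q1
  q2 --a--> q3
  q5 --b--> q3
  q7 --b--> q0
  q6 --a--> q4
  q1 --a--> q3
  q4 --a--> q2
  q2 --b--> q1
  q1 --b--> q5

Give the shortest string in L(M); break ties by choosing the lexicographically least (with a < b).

A breadth-first search from q0 reaches an accepting state first via the path q0 → q2 → q1 → q5 on input abb.
No string of length < 3 is accepted (BFS exhausts all shorter strings without reaching an accepting state), and abb is the lexicographically least accepting string of length 3.

abb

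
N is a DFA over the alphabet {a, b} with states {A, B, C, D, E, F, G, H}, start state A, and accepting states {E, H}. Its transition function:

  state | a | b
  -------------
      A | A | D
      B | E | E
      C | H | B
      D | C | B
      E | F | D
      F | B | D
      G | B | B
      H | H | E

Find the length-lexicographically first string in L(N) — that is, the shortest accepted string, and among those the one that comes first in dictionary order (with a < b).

baa

A breadth-first search from A reaches an accepting state first via the path A → D → C → H on input baa.
No string of length < 3 is accepted (BFS exhausts all shorter strings without reaching an accepting state), and baa is the lexicographically least accepting string of length 3.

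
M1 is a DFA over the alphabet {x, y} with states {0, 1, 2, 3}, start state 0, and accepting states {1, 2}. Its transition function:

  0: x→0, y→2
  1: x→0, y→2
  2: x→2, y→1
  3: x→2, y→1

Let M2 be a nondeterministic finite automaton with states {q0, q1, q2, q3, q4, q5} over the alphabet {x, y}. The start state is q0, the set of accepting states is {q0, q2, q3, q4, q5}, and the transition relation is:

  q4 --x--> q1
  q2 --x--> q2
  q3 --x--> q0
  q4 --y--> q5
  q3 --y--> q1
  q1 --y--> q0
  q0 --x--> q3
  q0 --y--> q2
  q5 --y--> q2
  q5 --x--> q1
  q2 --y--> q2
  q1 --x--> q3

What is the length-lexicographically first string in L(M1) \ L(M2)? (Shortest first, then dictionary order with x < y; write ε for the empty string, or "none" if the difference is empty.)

The string xy is accepted by M1 but not by M2.
No shorter string lies in the difference, and xy is the lexicographically first length-2 string in L(M1) \ L(M2).

xy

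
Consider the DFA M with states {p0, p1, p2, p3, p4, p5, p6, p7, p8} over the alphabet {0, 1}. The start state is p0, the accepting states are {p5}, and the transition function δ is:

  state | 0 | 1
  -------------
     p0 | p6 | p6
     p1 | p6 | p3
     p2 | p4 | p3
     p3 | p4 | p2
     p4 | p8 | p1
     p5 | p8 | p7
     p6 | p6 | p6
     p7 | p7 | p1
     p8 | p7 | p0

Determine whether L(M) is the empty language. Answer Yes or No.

Yes

The states reachable from the start state are {p0, p6}.
None of the accepting states {p5} is reachable, so no string is accepted and L(M) = ∅.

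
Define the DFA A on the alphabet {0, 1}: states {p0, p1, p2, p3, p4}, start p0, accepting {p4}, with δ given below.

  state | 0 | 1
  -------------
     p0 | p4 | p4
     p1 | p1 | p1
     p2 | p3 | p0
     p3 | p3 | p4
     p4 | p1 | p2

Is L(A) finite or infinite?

infinite

State p0 is reachable from the start and can reach an accepting state, and it lies on the cycle p0 → p4 → p2 → p0.
Traversing that cycle any number of times yields accepted strings of unbounded length, so the language is infinite.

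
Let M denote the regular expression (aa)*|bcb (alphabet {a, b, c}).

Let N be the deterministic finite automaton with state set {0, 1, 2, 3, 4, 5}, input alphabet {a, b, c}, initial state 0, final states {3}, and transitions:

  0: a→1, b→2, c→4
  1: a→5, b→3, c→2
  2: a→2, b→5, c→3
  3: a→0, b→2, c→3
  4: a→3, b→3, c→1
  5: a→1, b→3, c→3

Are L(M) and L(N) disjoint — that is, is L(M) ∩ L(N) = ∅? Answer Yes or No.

Converting the expression M to a DFA (subset construction, then merging equivalent states) gives the minimal DFA with states {m0, m1, m2, m3, m4, m5, m6}, start state m0, accepting states {m0, m4, m6} and transitions m0: a→m1, b→m2, c→m3; m1: a→m4, b→m3, c→m3; m2: a→m3, b→m3, c→m5; m3: a→m3, b→m3, c→m3; m4: a→m1, b→m3, c→m3; m5: a→m3, b→m6, c→m3; m6: a→m3, b→m3, c→m3.
Exploring the product automaton M × N from the start pair (m0, 0), following both machines on each input symbol, reaches 12 state pairs: (m0, 0), (m1, 1), (m2, 2), (m3, 4), (m4, 5), (m3, 3), (m3, 2), (m3, 5), (m5, 3), (m3, 1), (m3, 0), (m6, 2).
M accepts in {m0, m4, m6} and N accepts in {3}; no reachable pair has both components accepting, so no string drives both machines to acceptance simultaneously and L(M) ∩ L(N) = ∅.
So no string is accepted by both, and the intersection is empty.

Yes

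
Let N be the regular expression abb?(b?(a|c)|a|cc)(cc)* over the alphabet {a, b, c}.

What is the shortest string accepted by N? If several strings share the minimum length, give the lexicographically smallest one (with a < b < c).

aba

By inspection of the expression, no string of length less than 3 matches, and aba is the lexicographically first match of length 3.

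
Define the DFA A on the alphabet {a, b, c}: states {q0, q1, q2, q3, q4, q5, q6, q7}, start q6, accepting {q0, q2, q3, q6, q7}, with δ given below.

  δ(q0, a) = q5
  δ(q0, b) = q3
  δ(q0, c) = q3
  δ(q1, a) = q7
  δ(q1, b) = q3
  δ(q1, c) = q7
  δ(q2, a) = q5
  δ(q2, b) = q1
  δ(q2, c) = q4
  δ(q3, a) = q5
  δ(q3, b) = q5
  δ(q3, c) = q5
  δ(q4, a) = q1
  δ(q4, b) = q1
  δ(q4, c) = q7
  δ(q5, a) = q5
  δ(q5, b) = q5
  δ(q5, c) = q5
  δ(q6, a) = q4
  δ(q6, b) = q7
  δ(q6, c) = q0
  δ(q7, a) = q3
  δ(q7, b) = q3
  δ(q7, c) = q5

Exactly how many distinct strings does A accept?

24

The useful subgraph on states {q0, q1, q3, q4, q6, q7} is acyclic, so L(A) is finite; the longest accepting path visits 5 useful states, giving maximum string length 4.
Counting accepting paths from q6 by length: 1 of length 0, 2 of length 1, 5 of length 2, 8 of length 3, 8 of length 4. Total 24.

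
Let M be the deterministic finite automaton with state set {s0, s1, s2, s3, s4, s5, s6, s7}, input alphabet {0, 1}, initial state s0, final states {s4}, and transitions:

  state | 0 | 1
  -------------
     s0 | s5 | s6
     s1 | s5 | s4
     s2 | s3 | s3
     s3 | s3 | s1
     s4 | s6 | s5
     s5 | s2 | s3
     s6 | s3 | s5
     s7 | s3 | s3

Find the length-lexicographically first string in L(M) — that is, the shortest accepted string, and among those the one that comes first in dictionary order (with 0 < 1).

A breadth-first search from s0 reaches an accepting state first via the path s0 → s5 → s3 → s1 → s4 on input 0111.
No string of length < 4 is accepted (BFS exhausts all shorter strings without reaching an accepting state), and 0111 is the lexicographically least accepting string of length 4.

0111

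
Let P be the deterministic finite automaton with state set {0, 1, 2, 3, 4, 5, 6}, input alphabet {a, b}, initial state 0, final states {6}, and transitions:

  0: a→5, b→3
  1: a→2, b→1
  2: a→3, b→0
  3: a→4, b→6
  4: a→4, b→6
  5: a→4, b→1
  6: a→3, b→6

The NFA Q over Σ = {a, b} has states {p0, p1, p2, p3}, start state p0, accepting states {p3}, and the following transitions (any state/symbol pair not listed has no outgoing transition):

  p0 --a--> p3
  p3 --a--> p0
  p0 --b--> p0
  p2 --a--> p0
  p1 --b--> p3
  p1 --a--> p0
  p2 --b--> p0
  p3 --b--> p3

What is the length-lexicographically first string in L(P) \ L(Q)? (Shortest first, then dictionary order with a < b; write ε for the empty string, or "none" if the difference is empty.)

bb

The string bb is accepted by P but not by Q.
No shorter string lies in the difference, and bb is the lexicographically first length-2 string in L(P) \ L(Q).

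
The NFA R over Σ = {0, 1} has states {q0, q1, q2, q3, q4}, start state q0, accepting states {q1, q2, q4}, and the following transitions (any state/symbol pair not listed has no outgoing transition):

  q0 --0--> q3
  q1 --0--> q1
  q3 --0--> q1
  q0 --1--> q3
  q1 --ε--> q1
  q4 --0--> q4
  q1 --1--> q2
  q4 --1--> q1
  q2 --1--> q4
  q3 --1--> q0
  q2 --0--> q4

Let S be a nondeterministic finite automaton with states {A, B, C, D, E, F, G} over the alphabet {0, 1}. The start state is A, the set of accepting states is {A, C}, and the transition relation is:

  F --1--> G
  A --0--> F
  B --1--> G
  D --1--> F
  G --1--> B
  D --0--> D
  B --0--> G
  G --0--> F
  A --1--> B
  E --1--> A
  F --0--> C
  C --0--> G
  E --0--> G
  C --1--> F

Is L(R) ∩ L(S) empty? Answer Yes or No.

The string 00 is accepted by both R and S.
Hence L(R) ∩ L(S) ≠ ∅.

No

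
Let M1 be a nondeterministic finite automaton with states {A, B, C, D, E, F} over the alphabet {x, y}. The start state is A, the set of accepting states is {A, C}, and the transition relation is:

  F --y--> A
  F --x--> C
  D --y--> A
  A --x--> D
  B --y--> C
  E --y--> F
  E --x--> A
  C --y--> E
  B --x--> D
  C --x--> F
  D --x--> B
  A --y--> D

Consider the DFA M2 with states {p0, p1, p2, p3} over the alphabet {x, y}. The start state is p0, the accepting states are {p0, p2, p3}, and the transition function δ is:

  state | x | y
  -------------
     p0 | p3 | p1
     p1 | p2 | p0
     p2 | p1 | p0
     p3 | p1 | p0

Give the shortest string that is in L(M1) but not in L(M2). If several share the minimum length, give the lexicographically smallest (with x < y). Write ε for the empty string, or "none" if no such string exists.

xxyxx

The string xxyxx is accepted by M1 but not by M2.
No shorter string lies in the difference, and xxyxx is the lexicographically first length-5 string in L(M1) \ L(M2).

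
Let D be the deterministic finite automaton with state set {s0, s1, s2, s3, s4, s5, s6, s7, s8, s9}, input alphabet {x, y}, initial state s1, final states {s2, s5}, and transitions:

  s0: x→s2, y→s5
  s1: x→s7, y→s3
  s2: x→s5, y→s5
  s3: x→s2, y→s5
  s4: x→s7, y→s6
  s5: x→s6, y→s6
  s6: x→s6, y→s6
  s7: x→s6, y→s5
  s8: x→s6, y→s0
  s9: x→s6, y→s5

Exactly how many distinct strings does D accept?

The useful subgraph on states {s1, s2, s3, s5, s7} is acyclic, so L(D) is finite; the longest accepting path visits 4 useful states, giving maximum string length 3.
Counting accepting paths from s1 by length: 3 of length 2, 2 of length 3. Total 5.

5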